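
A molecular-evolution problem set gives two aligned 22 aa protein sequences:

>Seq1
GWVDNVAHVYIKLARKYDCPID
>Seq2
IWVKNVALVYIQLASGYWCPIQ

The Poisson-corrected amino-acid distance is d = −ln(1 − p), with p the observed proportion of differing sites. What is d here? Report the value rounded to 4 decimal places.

0.4520

Mismatches occur at site 1 (G↔I), site 4 (D↔K), site 8 (H↔L), site 12 (K↔Q), site 15 (R↔S), site 16 (K↔G), site 18 (D↔W), site 22 (D↔Q).
p = 8/22 = 0.363636.
d = −ln(1 − 0.363636) = −ln(0.636364) = 0.4520.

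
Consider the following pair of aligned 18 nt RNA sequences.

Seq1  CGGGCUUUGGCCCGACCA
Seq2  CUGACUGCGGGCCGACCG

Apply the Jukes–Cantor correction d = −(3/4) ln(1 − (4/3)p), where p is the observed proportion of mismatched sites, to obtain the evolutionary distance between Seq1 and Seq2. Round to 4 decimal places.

0.4408

Mismatches occur at site 2 (G/U), site 4 (G/A), site 7 (U/G), site 8 (U/C), site 11 (C/G), site 18 (A/G).
p = 6/18 = 0.333333.
d = −0.75 · ln(1 − (4/3)·0.333333) = −0.75 · ln(0.555556) = −0.75 · (-0.587786) = 0.4408.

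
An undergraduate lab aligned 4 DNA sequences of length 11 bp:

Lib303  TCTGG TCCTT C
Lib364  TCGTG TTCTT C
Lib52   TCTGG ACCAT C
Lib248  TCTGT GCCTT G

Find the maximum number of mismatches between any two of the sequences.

Pairwise Hamming distances:
  Lib303 vs Lib364: 3
  Lib303 vs Lib52: 2
  Lib303 vs Lib248: 3
  Lib364 vs Lib52: 5
  Lib364 vs Lib248: 6
  Lib52 vs Lib248: 4
The largest is 6, between Lib364 and Lib248.

6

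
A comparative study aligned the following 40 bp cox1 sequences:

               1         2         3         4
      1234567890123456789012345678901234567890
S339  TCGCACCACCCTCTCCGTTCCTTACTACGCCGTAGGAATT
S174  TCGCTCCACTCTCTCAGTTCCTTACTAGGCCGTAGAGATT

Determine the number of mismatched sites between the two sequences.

6

Mismatches occur at site 5 (A↔T), site 10 (C↔T), site 16 (C↔A), site 28 (C↔G), site 36 (G↔A), site 37 (A↔G).
That gives 6 mismatches out of 40 aligned sites, so the Hamming distance is 6.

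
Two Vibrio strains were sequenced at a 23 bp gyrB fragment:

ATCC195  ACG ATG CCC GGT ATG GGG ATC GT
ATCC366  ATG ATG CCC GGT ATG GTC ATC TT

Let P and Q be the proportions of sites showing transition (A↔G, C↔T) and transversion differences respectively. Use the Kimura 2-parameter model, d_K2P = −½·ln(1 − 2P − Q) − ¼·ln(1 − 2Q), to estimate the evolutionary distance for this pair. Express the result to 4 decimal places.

0.1981

The sequences differ at positions 2 (C/T, transition), 17 (G/T, transversion), 18 (G/C, transversion), 22 (G/T, transversion).
Of the 4 differences, 1 transition and 3 transversions over 23 sites: P = 1/23 = 0.043478, Q = 3/23 = 0.130435.
d = −0.5·ln(0.782609) − 0.25·ln(0.739130) = −0.5·(-0.245122) − 0.25·(-0.302281) = 0.1981.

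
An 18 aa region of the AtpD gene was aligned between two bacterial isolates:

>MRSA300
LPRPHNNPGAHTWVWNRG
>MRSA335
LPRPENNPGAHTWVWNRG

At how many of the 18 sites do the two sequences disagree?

A single mismatch occurs at site 5 (H→E).
That gives 1 mismatch out of 18 aligned sites, so the Hamming distance is 1.

1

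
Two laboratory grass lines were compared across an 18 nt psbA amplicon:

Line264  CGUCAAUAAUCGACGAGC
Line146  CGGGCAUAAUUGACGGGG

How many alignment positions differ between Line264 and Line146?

6

The sequences differ at positions 3 (U/G), 4 (C/G), 5 (A/C), 11 (C/U), 16 (A/G), 18 (C/G).
That gives 6 mismatches out of 18 aligned sites, so the Hamming distance is 6.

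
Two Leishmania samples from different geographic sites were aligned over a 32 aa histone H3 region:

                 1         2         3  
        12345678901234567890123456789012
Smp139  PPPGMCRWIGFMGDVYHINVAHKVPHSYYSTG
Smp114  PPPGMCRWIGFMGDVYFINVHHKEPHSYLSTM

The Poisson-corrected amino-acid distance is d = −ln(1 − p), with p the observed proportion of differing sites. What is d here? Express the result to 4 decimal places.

Differing sites — 17:H/F; 21:A/H; 24:V/E; 29:Y/L; 32:G/M.
p = 5/32 = 0.156250.
d = −ln(1 − 0.156250) = −ln(0.843750) = 0.1699.

0.1699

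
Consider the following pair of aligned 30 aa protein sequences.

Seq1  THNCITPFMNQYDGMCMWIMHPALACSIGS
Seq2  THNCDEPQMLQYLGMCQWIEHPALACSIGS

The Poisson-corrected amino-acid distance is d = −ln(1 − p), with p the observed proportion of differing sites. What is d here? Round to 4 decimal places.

0.2657

Mismatches occur at site 5 (I↔D), site 6 (T↔E), site 8 (F↔Q), site 10 (N↔L), site 13 (D↔L), site 17 (M↔Q), site 20 (M↔E).
p = 7/30 = 0.233333.
d = −ln(1 − 0.233333) = −ln(0.766667) = 0.2657.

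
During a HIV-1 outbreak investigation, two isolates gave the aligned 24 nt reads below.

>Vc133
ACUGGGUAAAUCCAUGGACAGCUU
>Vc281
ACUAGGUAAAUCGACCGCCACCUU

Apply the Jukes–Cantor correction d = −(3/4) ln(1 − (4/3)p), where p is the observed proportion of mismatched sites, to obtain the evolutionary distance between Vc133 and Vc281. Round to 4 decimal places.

0.3041

The sequences differ at positions 4 (G/A), 13 (C/G), 15 (U/C), 16 (G/C), 18 (A/C), 21 (G/C).
p = 6/24 = 0.250000.
d = −0.75 · ln(1 − (4/3)·0.250000) = −0.75 · ln(0.666667) = −0.75 · (-0.405465) = 0.3041.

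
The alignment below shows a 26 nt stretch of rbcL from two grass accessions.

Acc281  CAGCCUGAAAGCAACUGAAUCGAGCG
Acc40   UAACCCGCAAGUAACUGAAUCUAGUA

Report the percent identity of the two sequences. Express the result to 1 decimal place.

Mismatches occur at site 1 (C/U), site 3 (G/A), site 6 (U/C), site 8 (A/C), site 12 (C/U), site 22 (G/U), site 25 (C/U), site 26 (G/A).
18 of the 26 sites match, so the percent identity is 18/26 × 100 = 69.2%.

69.2%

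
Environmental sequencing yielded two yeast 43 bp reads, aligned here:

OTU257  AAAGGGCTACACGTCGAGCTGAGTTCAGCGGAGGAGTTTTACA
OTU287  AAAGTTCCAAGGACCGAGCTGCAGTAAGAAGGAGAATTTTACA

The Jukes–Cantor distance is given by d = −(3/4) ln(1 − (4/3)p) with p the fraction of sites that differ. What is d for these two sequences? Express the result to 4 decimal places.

Differing sites — 5:G/T; 6:G/T; 8:T/C; 10:C/A; 11:A/G; 12:C/G; 13:G/A; 14:T/C; 22:A/C; 23:G/A; 24:T/G; 26:C/A; 29:C/A; 30:G/A; 32:A/G; 33:G/A; 36:G/A.
p = 17/43 = 0.395349.
d = −0.75 · ln(1 − (4/3)·0.395349) = −0.75 · ln(0.472868) = −0.75 · (-0.748939) = 0.5617.

0.5617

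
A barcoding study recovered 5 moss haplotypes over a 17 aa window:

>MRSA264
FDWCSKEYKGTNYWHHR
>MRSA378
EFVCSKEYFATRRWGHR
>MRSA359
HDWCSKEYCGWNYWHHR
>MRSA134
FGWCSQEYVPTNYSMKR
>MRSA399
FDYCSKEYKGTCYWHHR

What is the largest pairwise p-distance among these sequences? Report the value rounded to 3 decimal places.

0.647

Pairwise Hamming distances:
  MRSA264 vs MRSA378: 8
  MRSA264 vs MRSA359: 3
  MRSA264 vs MRSA134: 7
  MRSA264 vs MRSA399: 2
  MRSA378 vs MRSA359: 9
  MRSA378 vs MRSA134: 11
  MRSA378 vs MRSA399: 8
  MRSA359 vs MRSA134: 9
  MRSA359 vs MRSA399: 5
  MRSA134 vs MRSA399: 9
The largest is 11 mismatches, between MRSA378 and MRSA134; p = 11/17 = 0.647.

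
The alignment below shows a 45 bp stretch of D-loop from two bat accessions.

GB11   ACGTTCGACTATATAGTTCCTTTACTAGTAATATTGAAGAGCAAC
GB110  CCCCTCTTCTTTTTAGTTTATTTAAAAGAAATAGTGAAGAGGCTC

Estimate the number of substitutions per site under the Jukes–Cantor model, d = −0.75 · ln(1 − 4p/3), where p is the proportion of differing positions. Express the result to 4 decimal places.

0.4819

The sequences differ at positions 1 (A/C), 3 (G/C), 4 (T/C), 7 (G/T), 8 (A/T), 11 (A/T), 13 (A/T), 19 (C/T), 20 (C/A), 25 (C/A), 26 (T/A), 29 (T/A), 34 (T/G), 42 (C/G), 43 (A/C), 44 (A/T).
p = 16/45 = 0.355556.
d = −0.75 · ln(1 − (4/3)·0.355556) = −0.75 · ln(0.525925) = −0.75 · (-0.642597) = 0.4819.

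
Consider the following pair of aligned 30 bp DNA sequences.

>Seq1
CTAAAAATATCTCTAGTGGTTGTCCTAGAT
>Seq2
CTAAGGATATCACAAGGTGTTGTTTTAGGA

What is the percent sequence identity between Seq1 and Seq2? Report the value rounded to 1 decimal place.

66.7%

Mismatches occur at site 5 (A↔G), site 6 (A↔G), site 12 (T↔A), site 14 (T↔A), site 17 (T↔G), site 18 (G↔T), site 24 (C↔T), site 25 (C↔T), site 29 (A↔G), site 30 (T↔A).
20 of the 30 sites match, so the percent identity is 20/30 × 100 = 66.7%.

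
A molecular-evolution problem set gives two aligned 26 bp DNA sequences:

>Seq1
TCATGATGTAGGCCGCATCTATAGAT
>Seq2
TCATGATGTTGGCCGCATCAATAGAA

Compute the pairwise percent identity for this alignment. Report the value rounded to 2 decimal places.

88.46%

Differing sites — 10:A/T; 20:T/A; 26:T/A.
23 of the 26 sites match, so the percent identity is 23/26 × 100 = 88.46%.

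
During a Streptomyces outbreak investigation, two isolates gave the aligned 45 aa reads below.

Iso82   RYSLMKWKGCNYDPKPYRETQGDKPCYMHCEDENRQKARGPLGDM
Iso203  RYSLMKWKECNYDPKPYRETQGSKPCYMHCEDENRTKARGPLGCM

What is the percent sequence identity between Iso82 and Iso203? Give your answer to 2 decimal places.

Mismatches occur at site 9 (G↔E), site 23 (D↔S), site 36 (Q↔T), site 44 (D↔C).
41 of the 45 sites match, so the percent identity is 41/45 × 100 = 91.11%.

91.11%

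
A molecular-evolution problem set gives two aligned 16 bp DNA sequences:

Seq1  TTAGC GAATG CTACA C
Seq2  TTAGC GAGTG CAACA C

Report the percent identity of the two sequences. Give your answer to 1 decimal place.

87.5%

Differing sites — 8:A/G; 12:T/A.
14 of the 16 sites match, so the percent identity is 14/16 × 100 = 87.5%.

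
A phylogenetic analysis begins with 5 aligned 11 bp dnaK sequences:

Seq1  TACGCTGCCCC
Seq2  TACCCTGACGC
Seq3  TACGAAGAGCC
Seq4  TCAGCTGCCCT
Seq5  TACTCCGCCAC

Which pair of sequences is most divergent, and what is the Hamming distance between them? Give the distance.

7

Pairwise Hamming distances:
  Seq1 vs Seq2: 3
  Seq1 vs Seq3: 4
  Seq1 vs Seq4: 3
  Seq1 vs Seq5: 3
  Seq2 vs Seq3: 5
  Seq2 vs Seq4: 6
  Seq2 vs Seq5: 4
  Seq3 vs Seq4: 7
  Seq3 vs Seq5: 6
  Seq4 vs Seq5: 6
The largest is 7, between Seq3 and Seq4.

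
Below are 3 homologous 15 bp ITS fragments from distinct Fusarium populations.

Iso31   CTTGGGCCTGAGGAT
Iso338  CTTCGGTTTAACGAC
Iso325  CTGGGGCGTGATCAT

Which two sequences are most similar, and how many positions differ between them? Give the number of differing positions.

Pairwise Hamming distances:
  Iso31 vs Iso338: 6
  Iso31 vs Iso325: 4
  Iso338 vs Iso325: 8
The smallest is 4, between Iso31 and Iso325.

4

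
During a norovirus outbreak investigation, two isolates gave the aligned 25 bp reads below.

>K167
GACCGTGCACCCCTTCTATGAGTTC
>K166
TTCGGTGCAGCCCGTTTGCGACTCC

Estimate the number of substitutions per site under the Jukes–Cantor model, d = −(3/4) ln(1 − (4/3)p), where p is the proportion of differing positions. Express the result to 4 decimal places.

Mismatches occur at site 1 (G↔T), site 2 (A↔T), site 4 (C↔G), site 10 (C↔G), site 14 (T↔G), site 16 (C↔T), site 18 (A↔G), site 19 (T↔C), site 22 (G↔C), site 24 (T↔C).
p = 10/25 = 0.400000.
d = −0.75 · ln(1 − (4/3)·0.400000) = −0.75 · ln(0.466667) = −0.75 · (-0.762139) = 0.5716.

0.5716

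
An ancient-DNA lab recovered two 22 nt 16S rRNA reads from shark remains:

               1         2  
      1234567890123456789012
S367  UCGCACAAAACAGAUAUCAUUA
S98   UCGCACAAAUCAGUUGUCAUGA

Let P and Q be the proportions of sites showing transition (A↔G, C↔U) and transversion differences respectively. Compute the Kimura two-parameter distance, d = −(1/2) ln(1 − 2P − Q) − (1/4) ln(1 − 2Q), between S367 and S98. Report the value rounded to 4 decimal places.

0.2085

Differing sites — 10:A/U (Tv); 14:A/U (Tv); 16:A/G (Ti); 21:U/G (Tv).
Of the 4 differences, 1 transition and 3 transversions over 22 sites: P = 1/22 = 0.045455, Q = 3/22 = 0.136364.
d = −0.5·ln(0.772726) − 0.25·ln(0.727272) = −0.5·(-0.257831) − 0.25·(-0.318455) = 0.2085.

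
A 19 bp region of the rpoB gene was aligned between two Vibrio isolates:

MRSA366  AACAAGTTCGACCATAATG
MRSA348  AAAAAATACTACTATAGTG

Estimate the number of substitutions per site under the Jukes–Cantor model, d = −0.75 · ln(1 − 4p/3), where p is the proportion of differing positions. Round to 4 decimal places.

Mismatches occur at site 3 (C↔A), site 6 (G↔A), site 8 (T↔A), site 10 (G↔T), site 13 (C↔T), site 17 (A↔G).
p = 6/19 = 0.315789.
d = −0.75 · ln(1 − (4/3)·0.315789) = −0.75 · ln(0.578948) = −0.75 · (-0.546543) = 0.4099.

0.4099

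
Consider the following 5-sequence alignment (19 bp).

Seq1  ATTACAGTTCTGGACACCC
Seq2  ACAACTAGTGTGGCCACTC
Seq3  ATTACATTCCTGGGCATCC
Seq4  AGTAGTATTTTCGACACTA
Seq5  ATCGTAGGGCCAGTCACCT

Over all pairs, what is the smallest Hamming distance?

4

Pairwise Hamming distances:
  Seq1 vs Seq2: 8
  Seq1 vs Seq3: 4
  Seq1 vs Seq4: 8
  Seq1 vs Seq5: 9
  Seq2 vs Seq3: 10
  Seq2 vs Seq4: 8
  Seq2 vs Seq5: 13
  Seq3 vs Seq4: 11
  Seq3 vs Seq5: 11
  Seq4 vs Seq5: 14
The smallest is 4, between Seq1 and Seq3.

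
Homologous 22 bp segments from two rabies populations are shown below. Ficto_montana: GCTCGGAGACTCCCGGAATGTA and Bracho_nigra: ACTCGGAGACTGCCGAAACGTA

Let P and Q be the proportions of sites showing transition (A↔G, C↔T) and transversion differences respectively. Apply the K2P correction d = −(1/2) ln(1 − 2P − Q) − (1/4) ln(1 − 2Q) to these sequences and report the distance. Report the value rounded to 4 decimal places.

The sequences differ at positions 1 (G/A, transition), 12 (C/G, transversion), 16 (G/A, transition), 19 (T/C, transition).
Of the 4 differences, 3 transitions and 1 transversion over 22 sites: P = 3/22 = 0.136364, Q = 1/22 = 0.045455.
d = −0.5·ln(0.681817) − 0.25·ln(0.909090) = −0.5·(-0.382994) − 0.25·(-0.095311) = 0.2153.

0.2153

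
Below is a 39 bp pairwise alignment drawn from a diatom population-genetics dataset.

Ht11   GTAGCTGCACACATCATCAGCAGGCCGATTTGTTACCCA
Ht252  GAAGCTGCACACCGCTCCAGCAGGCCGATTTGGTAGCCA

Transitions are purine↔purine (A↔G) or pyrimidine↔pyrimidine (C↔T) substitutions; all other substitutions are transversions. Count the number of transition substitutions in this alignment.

The sequences differ at positions 2 (T/A, transversion), 13 (A/C, transversion), 14 (T/G, transversion), 16 (A/T, transversion), 17 (T/C, transition), 33 (T/G, transversion), 36 (C/G, transversion).
Of the 7 differences, 1 transition and 6 transversions, so the answer is 1.

1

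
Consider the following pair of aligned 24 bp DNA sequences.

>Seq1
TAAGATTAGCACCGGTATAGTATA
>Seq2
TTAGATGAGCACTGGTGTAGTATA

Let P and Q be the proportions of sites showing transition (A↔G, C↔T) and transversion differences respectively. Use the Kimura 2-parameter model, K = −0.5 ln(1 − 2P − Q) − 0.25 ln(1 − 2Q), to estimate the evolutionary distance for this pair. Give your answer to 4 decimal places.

0.1894

Mismatches occur at site 2 (A↔T, transversion), site 7 (T↔G, transversion), site 13 (C↔T, transition), site 17 (A↔G, transition).
Of the 4 differences, 2 transitions and 2 transversions over 24 sites: P = 2/24 = 0.083333, Q = 2/24 = 0.083333.
d = −0.5·ln(0.750001) − 0.25·ln(0.833334) = −0.5·(-0.287681) − 0.25·(-0.182321) = 0.1894.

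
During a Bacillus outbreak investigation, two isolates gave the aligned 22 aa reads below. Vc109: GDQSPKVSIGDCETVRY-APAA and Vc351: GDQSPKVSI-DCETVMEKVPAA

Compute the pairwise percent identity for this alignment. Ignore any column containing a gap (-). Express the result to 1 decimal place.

Excluding the 2 gap columns leaves 20 comparable sites.
Differing sites — 16:R/M; 17:Y/E; 19:A/V.
17 of the 20 comparable sites match, so the percent identity is 17/20 × 100 = 85.0%.

85.0%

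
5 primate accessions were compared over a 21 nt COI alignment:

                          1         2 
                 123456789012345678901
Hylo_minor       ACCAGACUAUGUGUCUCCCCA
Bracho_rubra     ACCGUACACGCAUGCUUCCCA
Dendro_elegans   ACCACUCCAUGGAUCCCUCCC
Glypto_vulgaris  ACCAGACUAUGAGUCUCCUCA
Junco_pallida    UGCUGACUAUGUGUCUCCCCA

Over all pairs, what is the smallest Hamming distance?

Pairwise Hamming distances:
  Hylo_minor vs Bracho_rubra: 10
  Hylo_minor vs Dendro_elegans: 8
  Hylo_minor vs Glypto_vulgaris: 2
  Hylo_minor vs Junco_pallida: 3
  Bracho_rubra vs Dendro_elegans: 14
  Bracho_rubra vs Glypto_vulgaris: 10
  Bracho_rubra vs Junco_pallida: 12
  Dendro_elegans vs Glypto_vulgaris: 9
  Dendro_elegans vs Junco_pallida: 11
  Glypto_vulgaris vs Junco_pallida: 5
The smallest is 2, between Hylo_minor and Glypto_vulgaris.

2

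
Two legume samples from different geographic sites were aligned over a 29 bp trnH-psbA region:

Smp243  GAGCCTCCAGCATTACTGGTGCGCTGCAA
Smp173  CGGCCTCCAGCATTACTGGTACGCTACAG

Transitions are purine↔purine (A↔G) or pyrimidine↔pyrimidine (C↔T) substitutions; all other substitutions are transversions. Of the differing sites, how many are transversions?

1

The sequences differ at positions 1 (G/C, transversion), 2 (A/G, transition), 21 (G/A, transition), 26 (G/A, transition), 29 (A/G, transition).
Of the 5 differences, 4 transitions and 1 transversion, so the answer is 1.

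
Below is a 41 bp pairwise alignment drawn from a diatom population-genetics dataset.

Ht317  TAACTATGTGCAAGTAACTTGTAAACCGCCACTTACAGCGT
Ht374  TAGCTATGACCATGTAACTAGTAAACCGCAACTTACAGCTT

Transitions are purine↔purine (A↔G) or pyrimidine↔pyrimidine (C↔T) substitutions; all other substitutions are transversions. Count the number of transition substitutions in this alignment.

1

The sequences differ at positions 3 (A/G, transition), 9 (T/A, transversion), 10 (G/C, transversion), 13 (A/T, transversion), 20 (T/A, transversion), 30 (C/A, transversion), 40 (G/T, transversion).
Of the 7 differences, 1 transition and 6 transversions, so the answer is 1.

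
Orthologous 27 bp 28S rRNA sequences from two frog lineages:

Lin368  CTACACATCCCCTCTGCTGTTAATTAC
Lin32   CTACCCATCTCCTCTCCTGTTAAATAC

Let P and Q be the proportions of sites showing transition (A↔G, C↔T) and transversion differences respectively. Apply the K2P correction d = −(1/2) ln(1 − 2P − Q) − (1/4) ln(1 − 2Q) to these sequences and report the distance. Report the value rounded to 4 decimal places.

0.1652

Mismatches occur at site 5 (A→C, transversion), site 10 (C→T, transition), site 16 (G→C, transversion), site 24 (T→A, transversion).
Of the 4 differences, 1 transition and 3 transversions over 27 sites: P = 1/27 = 0.037037, Q = 3/27 = 0.111111.
d = −0.5·ln(0.814815) − 0.25·ln(0.777778) = −0.5·(-0.204794) − 0.25·(-0.251314) = 0.1652.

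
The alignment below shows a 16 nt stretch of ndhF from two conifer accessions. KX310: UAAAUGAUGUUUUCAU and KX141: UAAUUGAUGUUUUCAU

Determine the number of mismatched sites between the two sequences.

Differing sites — 4:A/U.
That gives 1 mismatch out of 16 aligned sites, so the Hamming distance is 1.

1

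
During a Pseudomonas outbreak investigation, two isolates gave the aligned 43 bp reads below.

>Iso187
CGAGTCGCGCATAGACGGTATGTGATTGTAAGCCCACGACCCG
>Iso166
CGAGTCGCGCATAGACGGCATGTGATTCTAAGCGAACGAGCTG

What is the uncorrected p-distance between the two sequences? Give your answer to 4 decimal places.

Differing sites — 19:T/C; 28:G/C; 34:C/G; 35:C/A; 40:C/G; 42:C/T.
There are 6 differences over 43 sites, so p = 6/43 = 0.1395.

0.1395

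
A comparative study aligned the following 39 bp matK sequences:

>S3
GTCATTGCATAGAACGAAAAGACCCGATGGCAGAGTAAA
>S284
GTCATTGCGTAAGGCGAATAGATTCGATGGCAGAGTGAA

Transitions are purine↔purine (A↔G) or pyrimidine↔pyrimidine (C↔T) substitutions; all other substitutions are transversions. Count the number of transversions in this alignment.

Differing sites — 9:A/G (Ti); 12:G/A (Ti); 13:A/G (Ti); 14:A/G (Ti); 19:A/T (Tv); 23:C/T (Ti); 24:C/T (Ti); 37:A/G (Ti).
Of the 8 differences, 7 transitions and 1 transversion, so the answer is 1.

1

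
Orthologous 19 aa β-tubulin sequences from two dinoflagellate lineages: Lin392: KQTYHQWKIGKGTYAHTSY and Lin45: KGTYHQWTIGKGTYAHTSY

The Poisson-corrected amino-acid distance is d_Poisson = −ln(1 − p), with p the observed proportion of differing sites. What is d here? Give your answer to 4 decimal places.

0.1112

Differing sites — 2:Q/G; 8:K/T.
p = 2/19 = 0.105263.
d = −ln(1 − 0.105263) = −ln(0.894737) = 0.1112.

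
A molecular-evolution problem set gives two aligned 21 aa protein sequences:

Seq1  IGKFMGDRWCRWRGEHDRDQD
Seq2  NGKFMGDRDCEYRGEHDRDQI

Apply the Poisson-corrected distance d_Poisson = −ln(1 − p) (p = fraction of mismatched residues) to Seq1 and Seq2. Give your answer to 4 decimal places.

Differing sites — 1:I/N; 9:W/D; 11:R/E; 12:W/Y; 21:D/I.
p = 5/21 = 0.238095.
d = −ln(1 − 0.238095) = −ln(0.761905) = 0.2719.

0.2719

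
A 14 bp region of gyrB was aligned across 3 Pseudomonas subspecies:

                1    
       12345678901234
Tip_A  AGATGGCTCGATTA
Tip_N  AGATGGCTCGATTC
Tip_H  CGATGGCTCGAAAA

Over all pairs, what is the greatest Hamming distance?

4

Pairwise Hamming distances:
  Tip_A vs Tip_N: 1
  Tip_A vs Tip_H: 3
  Tip_N vs Tip_H: 4
The largest is 4, between Tip_N and Tip_H.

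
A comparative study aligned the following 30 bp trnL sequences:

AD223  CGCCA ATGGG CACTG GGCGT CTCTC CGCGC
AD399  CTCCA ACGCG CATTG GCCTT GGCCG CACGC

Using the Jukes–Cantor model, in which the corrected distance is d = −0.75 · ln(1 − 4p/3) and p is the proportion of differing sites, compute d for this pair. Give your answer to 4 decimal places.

Mismatches occur at site 2 (G→T), site 7 (T→C), site 9 (G→C), site 13 (C→T), site 17 (G→C), site 19 (G→T), site 21 (C→G), site 22 (T→G), site 24 (T→C), site 25 (C→G), site 27 (G→A).
p = 11/30 = 0.366667.
d = −0.75 · ln(1 − (4/3)·0.366667) = −0.75 · ln(0.511111) = −0.75 · (-0.671168) = 0.5034.

0.5034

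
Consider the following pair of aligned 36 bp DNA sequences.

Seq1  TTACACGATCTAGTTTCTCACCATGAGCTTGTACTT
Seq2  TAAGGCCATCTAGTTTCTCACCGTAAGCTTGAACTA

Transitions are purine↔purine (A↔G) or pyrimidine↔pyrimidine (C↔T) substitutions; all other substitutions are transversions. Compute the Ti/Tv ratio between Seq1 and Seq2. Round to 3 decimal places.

The sequences differ at positions 2 (T/A, transversion), 4 (C/G, transversion), 5 (A/G, transition), 7 (G/C, transversion), 23 (A/G, transition), 25 (G/A, transition), 32 (T/A, transversion), 36 (T/A, transversion).
Of the 8 differences, 3 transitions and 5 transversions, so Ti/Tv = 3/5 = 0.600.

0.600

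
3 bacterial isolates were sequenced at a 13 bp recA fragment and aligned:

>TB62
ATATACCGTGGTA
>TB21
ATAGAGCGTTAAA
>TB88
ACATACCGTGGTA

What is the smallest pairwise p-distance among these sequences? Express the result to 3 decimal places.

Pairwise Hamming distances:
  TB62 vs TB21: 5
  TB62 vs TB88: 1
  TB21 vs TB88: 6
The smallest is 1 mismatch, between TB62 and TB88; p = 1/13 = 0.077.

0.077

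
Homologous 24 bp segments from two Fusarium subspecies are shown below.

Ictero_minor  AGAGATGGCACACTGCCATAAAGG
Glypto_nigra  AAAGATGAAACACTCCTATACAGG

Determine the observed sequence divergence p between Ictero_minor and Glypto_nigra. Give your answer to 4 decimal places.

0.2500

Mismatches occur at site 2 (G→A), site 8 (G→A), site 9 (C→A), site 15 (G→C), site 17 (C→T), site 21 (A→C).
There are 6 differences over 24 sites, so p = 6/24 = 0.2500.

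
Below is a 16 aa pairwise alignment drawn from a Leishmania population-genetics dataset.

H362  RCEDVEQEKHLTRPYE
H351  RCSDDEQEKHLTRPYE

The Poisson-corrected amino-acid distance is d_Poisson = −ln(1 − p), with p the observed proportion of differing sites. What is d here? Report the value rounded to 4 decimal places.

Differing sites — 3:E/S; 5:V/D.
p = 2/16 = 0.125000.
d = −ln(1 − 0.125000) = −ln(0.875000) = 0.1335.

0.1335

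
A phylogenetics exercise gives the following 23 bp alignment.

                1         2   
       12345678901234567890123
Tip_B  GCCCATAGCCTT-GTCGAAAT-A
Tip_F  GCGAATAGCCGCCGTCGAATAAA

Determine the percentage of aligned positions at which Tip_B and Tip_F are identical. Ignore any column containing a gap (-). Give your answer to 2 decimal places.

71.43%

Excluding the 2 gap columns leaves 21 comparable sites.
Mismatches occur at site 3 (C→G), site 4 (C→A), site 11 (T→G), site 12 (T→C), site 20 (A→T), site 21 (T→A).
15 of the 21 comparable sites match, so the percent identity is 15/21 × 100 = 71.43%.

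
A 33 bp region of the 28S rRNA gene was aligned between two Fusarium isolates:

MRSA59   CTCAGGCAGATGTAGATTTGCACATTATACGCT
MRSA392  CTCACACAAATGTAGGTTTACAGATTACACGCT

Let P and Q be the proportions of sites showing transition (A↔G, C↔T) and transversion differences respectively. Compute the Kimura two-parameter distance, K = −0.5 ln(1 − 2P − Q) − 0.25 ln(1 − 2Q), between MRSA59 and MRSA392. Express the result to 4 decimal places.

Mismatches occur at site 5 (G/C, transversion), site 6 (G/A, transition), site 9 (G/A, transition), site 16 (A/G, transition), site 20 (G/A, transition), site 23 (C/G, transversion), site 28 (T/C, transition).
Of the 7 differences, 5 transitions and 2 transversions over 33 sites: P = 5/33 = 0.151515, Q = 2/33 = 0.060606.
d = −0.5·ln(0.636364) − 0.25·ln(0.878788) = −0.5·(-0.451985) − 0.25·(-0.129212) = 0.2583.

0.2583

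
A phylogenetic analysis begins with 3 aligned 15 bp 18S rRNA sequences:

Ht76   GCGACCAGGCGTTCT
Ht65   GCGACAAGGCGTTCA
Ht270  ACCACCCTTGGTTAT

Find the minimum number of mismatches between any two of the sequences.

2

Pairwise Hamming distances:
  Ht76 vs Ht65: 2
  Ht76 vs Ht270: 7
  Ht65 vs Ht270: 9
The smallest is 2, between Ht76 and Ht65.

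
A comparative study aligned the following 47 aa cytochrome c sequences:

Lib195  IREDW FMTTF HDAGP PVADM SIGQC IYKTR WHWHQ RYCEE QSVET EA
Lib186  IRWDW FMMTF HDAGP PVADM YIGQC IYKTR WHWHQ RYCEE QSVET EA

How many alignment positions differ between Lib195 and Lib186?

3

Differing sites — 3:E/W; 8:T/M; 21:S/Y.
That gives 3 mismatches out of 47 aligned sites, so the Hamming distance is 3.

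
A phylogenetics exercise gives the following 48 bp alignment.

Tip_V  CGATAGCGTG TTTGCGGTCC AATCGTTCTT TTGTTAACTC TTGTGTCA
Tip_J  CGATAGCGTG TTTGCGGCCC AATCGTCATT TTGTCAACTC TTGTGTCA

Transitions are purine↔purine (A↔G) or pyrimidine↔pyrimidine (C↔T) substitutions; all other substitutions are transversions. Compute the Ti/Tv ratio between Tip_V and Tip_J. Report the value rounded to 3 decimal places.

3.000

Differing sites — 18:T/C (Ti); 27:T/C (Ti); 28:C/A (Tv); 35:T/C (Ti).
Of the 4 differences, 3 transitions and 1 transversion, so Ti/Tv = 3/1 = 3.000.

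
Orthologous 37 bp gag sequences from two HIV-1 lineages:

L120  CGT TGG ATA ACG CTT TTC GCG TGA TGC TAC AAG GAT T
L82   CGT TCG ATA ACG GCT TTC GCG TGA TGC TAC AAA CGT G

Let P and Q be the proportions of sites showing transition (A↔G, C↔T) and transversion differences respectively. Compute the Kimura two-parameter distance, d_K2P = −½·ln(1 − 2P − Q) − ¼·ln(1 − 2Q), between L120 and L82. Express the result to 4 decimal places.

0.2184

Mismatches occur at site 5 (G↔C, transversion), site 13 (C↔G, transversion), site 14 (T↔C, transition), site 33 (G↔A, transition), site 34 (G↔C, transversion), site 35 (A↔G, transition), site 37 (T↔G, transversion).
Of the 7 differences, 3 transitions and 4 transversions over 37 sites: P = 3/37 = 0.081081, Q = 4/37 = 0.108108.
d = −0.5·ln(0.729730) − 0.25·ln(0.783784) = −0.5·(-0.315081) − 0.25·(-0.243622) = 0.2184.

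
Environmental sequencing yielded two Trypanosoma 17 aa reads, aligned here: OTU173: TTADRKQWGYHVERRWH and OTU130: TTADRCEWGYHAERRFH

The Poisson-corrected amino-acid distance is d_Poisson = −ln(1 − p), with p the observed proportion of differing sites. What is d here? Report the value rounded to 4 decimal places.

Differing sites — 6:K/C; 7:Q/E; 12:V/A; 16:W/F.
p = 4/17 = 0.235294.
d = −ln(1 − 0.235294) = −ln(0.764706) = 0.2683.

0.2683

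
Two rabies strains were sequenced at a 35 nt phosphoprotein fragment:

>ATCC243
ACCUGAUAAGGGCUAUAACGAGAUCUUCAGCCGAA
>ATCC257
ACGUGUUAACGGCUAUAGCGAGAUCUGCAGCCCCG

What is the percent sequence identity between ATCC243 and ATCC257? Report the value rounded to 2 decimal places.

The sequences differ at positions 3 (C/G), 6 (A/U), 10 (G/C), 18 (A/G), 27 (U/G), 33 (G/C), 34 (A/C), 35 (A/G).
27 of the 35 sites match, so the percent identity is 27/35 × 100 = 77.14%.

77.14%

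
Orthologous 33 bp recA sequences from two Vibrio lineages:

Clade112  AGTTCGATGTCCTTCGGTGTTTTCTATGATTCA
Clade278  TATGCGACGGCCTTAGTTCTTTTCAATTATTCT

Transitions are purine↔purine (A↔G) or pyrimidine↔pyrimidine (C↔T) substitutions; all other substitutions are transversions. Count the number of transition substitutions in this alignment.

Mismatches occur at site 1 (A/T, transversion), site 2 (G/A, transition), site 4 (T/G, transversion), site 8 (T/C, transition), site 10 (T/G, transversion), site 15 (C/A, transversion), site 17 (G/T, transversion), site 19 (G/C, transversion), site 25 (T/A, transversion), site 28 (G/T, transversion), site 33 (A/T, transversion).
Of the 11 differences, 2 transitions and 9 transversions, so the answer is 2.

2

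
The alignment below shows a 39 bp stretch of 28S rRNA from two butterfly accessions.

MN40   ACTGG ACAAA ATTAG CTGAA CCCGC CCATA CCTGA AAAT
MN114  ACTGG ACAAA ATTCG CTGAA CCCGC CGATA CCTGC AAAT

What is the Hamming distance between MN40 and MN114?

3

Mismatches occur at site 14 (A→C), site 27 (C→G), site 35 (A→C).
That gives 3 mismatches out of 39 aligned sites, so the Hamming distance is 3.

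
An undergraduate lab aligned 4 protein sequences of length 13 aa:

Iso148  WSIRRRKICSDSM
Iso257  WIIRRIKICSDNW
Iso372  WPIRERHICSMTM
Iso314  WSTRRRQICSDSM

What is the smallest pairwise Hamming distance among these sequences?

Pairwise Hamming distances:
  Iso148 vs Iso257: 4
  Iso148 vs Iso372: 5
  Iso148 vs Iso314: 2
  Iso257 vs Iso372: 7
  Iso257 vs Iso314: 6
  Iso372 vs Iso314: 6
The smallest is 2, between Iso148 and Iso314.

2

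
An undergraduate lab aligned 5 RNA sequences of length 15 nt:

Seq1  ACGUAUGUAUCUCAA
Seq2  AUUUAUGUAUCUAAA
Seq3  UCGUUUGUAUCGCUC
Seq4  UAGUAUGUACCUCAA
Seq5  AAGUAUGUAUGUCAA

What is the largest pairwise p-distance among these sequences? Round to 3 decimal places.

Pairwise Hamming distances:
  Seq1 vs Seq2: 3
  Seq1 vs Seq3: 5
  Seq1 vs Seq4: 3
  Seq1 vs Seq5: 2
  Seq2 vs Seq3: 8
  Seq2 vs Seq4: 5
  Seq2 vs Seq5: 4
  Seq3 vs Seq4: 6
  Seq3 vs Seq5: 7
  Seq4 vs Seq5: 3
The largest is 8 mismatches, between Seq2 and Seq3; p = 8/15 = 0.533.

0.533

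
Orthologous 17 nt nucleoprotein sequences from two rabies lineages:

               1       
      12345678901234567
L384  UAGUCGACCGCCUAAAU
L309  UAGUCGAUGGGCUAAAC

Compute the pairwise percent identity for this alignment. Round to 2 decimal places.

76.47%

The sequences differ at positions 8 (C/U), 9 (C/G), 11 (C/G), 17 (U/C).
13 of the 17 sites match, so the percent identity is 13/17 × 100 = 76.47%.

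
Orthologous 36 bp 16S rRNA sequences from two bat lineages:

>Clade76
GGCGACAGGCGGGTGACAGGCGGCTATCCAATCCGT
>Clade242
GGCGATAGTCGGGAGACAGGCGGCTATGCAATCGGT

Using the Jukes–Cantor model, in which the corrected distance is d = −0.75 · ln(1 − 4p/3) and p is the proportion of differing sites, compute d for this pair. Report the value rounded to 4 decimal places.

The sequences differ at positions 6 (C/T), 9 (G/T), 14 (T/A), 28 (C/G), 34 (C/G).
p = 5/36 = 0.138889.
d = −0.75 · ln(1 − (4/3)·0.138889) = −0.75 · ln(0.814815) = −0.75 · (-0.204794) = 0.1536.

0.1536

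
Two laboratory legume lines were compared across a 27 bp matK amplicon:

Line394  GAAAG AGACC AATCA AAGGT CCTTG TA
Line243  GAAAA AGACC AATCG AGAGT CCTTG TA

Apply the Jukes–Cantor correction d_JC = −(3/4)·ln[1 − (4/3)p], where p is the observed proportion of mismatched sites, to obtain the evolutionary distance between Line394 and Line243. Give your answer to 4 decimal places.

0.1650

Mismatches occur at site 5 (G→A), site 15 (A→G), site 17 (A→G), site 18 (G→A).
p = 4/27 = 0.148148.
d = −0.75 · ln(1 − (4/3)·0.148148) = −0.75 · ln(0.802469) = −0.75 · (-0.220062) = 0.1650.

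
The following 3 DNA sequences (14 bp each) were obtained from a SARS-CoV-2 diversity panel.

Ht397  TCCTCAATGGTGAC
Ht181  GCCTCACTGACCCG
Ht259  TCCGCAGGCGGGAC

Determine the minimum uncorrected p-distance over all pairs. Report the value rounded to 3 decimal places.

0.357

Pairwise Hamming distances:
  Ht397 vs Ht181: 7
  Ht397 vs Ht259: 5
  Ht181 vs Ht259: 10
The smallest is 5 mismatches, between Ht397 and Ht259; p = 5/14 = 0.357.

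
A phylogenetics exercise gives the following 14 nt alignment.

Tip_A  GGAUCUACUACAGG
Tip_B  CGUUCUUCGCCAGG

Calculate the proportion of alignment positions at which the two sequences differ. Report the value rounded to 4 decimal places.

0.3571

Mismatches occur at site 1 (G/C), site 3 (A/U), site 7 (A/U), site 9 (U/G), site 10 (A/C).
There are 5 differences over 14 sites, so p = 5/14 = 0.3571.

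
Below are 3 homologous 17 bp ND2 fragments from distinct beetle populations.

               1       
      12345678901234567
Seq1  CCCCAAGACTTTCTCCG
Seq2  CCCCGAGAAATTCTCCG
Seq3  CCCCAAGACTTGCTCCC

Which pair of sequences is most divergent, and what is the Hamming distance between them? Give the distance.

5

Pairwise Hamming distances:
  Seq1 vs Seq2: 3
  Seq1 vs Seq3: 2
  Seq2 vs Seq3: 5
The largest is 5, between Seq2 and Seq3.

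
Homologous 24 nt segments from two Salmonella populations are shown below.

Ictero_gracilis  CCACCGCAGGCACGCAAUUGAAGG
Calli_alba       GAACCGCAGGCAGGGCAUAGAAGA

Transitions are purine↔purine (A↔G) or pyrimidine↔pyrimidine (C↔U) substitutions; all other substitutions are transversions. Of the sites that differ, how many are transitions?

Mismatches occur at site 1 (C↔G, transversion), site 2 (C↔A, transversion), site 13 (C↔G, transversion), site 15 (C↔G, transversion), site 16 (A↔C, transversion), site 19 (U↔A, transversion), site 24 (G↔A, transition).
Of the 7 differences, 1 transition and 6 transversions, so the answer is 1.

1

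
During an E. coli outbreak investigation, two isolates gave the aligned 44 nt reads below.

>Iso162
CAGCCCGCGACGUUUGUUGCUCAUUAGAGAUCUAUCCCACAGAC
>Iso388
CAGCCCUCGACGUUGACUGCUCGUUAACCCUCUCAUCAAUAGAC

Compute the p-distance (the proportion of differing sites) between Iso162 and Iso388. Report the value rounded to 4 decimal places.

The sequences differ at positions 7 (G/U), 15 (U/G), 16 (G/A), 17 (U/C), 23 (A/G), 27 (G/A), 28 (A/C), 29 (G/C), 30 (A/C), 34 (A/C), 35 (U/A), 36 (C/U), 38 (C/A), 40 (C/U).
There are 14 differences over 44 sites, so p = 14/44 = 0.3182.

0.3182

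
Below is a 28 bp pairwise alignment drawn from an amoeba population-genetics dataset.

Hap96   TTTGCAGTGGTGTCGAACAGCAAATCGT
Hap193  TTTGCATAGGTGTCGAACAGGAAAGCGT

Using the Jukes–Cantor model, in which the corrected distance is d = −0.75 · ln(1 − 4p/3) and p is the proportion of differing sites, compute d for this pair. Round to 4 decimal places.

Mismatches occur at site 7 (G→T), site 8 (T→A), site 21 (C→G), site 25 (T→G).
p = 4/28 = 0.142857.
d = −0.75 · ln(1 − (4/3)·0.142857) = −0.75 · ln(0.809524) = −0.75 · (-0.211309) = 0.1585.

0.1585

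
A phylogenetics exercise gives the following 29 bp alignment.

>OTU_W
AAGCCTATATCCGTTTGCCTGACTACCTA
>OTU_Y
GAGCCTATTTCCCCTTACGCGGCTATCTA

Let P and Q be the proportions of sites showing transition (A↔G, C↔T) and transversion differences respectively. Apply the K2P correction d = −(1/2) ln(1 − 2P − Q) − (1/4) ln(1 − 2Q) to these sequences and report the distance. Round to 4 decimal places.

0.4221

Differing sites — 1:A/G (Ti); 9:A/T (Tv); 13:G/C (Tv); 14:T/C (Ti); 17:G/A (Ti); 19:C/G (Tv); 20:T/C (Ti); 22:A/G (Ti); 26:C/T (Ti).
Of the 9 differences, 6 transitions and 3 transversions over 29 sites: P = 6/29 = 0.206897, Q = 3/29 = 0.103448.
d = −0.5·ln(0.482758) − 0.25·ln(0.793104) = −0.5·(-0.728240) − 0.25·(-0.231801) = 0.4221.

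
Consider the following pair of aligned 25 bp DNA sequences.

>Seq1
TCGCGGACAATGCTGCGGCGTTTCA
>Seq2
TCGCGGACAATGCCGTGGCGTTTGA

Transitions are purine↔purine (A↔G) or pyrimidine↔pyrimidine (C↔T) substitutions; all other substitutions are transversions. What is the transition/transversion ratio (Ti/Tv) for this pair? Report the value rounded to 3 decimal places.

Mismatches occur at site 14 (T/C, transition), site 16 (C/T, transition), site 24 (C/G, transversion).
Of the 3 differences, 2 transitions and 1 transversion, so Ti/Tv = 2/1 = 2.000.

2.000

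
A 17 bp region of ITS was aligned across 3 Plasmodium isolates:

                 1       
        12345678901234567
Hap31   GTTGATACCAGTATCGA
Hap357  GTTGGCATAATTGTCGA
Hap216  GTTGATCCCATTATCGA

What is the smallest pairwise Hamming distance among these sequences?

2

Pairwise Hamming distances:
  Hap31 vs Hap357: 6
  Hap31 vs Hap216: 2
  Hap357 vs Hap216: 6
The smallest is 2, between Hap31 and Hap216.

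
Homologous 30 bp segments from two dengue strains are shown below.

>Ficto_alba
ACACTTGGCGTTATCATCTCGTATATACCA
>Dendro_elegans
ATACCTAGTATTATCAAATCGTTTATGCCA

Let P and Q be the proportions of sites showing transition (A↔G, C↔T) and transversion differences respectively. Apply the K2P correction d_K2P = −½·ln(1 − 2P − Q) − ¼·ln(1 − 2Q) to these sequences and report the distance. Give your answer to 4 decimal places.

Differing sites — 2:C/T (Ti); 5:T/C (Ti); 7:G/A (Ti); 9:C/T (Ti); 10:G/A (Ti); 17:T/A (Tv); 18:C/A (Tv); 23:A/T (Tv); 27:A/G (Ti).
Of the 9 differences, 6 transitions and 3 transversions over 30 sites: P = 6/30 = 0.200000, Q = 3/30 = 0.100000.
d = −0.5·ln(0.500000) − 0.25·ln(0.800000) = −0.5·(-0.693147) − 0.25·(-0.223144) = 0.4024.

0.4024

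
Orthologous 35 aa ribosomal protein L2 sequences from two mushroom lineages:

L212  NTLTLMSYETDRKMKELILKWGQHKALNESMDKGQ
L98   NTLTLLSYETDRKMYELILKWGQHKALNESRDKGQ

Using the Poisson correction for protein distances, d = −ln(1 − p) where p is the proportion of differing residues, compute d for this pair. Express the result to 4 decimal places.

Differing sites — 6:M/L; 15:K/Y; 31:M/R.
p = 3/35 = 0.085714.
d = −ln(1 − 0.085714) = −ln(0.914286) = 0.0896.

0.0896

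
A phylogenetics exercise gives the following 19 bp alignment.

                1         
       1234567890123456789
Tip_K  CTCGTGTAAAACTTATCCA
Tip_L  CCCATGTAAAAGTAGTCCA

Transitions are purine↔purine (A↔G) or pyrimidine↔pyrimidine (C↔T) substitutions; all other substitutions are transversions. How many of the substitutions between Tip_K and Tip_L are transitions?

The sequences differ at positions 2 (T/C, transition), 4 (G/A, transition), 12 (C/G, transversion), 14 (T/A, transversion), 15 (A/G, transition).
Of the 5 differences, 3 transitions and 2 transversions, so the answer is 3.

3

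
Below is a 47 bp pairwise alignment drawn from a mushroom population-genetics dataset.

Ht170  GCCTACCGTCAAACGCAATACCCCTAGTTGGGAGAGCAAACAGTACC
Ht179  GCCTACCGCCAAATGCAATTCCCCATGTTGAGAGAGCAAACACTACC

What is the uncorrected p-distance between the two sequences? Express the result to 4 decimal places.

Mismatches occur at site 9 (T/C), site 14 (C/T), site 20 (A/T), site 25 (T/A), site 26 (A/T), site 31 (G/A), site 43 (G/C).
There are 7 differences over 47 sites, so p = 7/47 = 0.1489.

0.1489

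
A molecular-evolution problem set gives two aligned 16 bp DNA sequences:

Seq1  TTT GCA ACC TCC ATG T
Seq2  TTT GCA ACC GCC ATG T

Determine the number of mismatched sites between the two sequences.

The sequences differ at position 10 (T/G).
That gives 1 mismatch out of 16 aligned sites, so the Hamming distance is 1.

1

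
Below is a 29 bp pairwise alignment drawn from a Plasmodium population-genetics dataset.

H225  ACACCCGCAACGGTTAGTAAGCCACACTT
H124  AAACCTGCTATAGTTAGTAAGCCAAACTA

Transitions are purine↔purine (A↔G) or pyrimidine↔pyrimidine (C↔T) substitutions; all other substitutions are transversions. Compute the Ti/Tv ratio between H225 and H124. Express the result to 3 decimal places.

The sequences differ at positions 2 (C/A, transversion), 6 (C/T, transition), 9 (A/T, transversion), 11 (C/T, transition), 12 (G/A, transition), 25 (C/A, transversion), 29 (T/A, transversion).
Of the 7 differences, 3 transitions and 4 transversions, so Ti/Tv = 3/4 = 0.750.

0.750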